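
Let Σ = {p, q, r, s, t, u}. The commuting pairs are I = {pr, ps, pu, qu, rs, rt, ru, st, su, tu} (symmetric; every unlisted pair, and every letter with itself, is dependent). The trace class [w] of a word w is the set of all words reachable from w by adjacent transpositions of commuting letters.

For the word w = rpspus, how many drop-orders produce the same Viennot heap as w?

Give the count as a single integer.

#0=r has no predecessor
#1=p has no predecessor
#2=s has no predecessor
#3=p depends on [1:p]
#4=u has no predecessor
#5=s depends on [2:s]
sources: [0:r, 1:p, 2:s, 4:u]
N(rest) = Σ N(rest − s) over sources s of rest; N(one piece) = 1:
  size 1 → [0]=1  [3]=1  [4]=1  [5]=1
  size 2 → [0,3]=2  [0,4]=2  [0,5]=2  [1,3]=1  [2,5]=1  [3,4]=2  [3,5]=2  [4,5]=2
  size 3 → [0,1,3]=3  [0,2,5]=3  [0,3,4]=6  [0,3,5]=6  [0,4,5]=6  [1,3,4]=3  [1,3,5]=3  [2,3,5]=3  [2,4,5]=3  [3,4,5]=6
  size 4 → [0,1,3,4]=12  [0,1,3,5]=12  [0,2,3,5]=12  [0,2,4,5]=12  [0,3,4,5]=24  [1,2,3,5]=6  [1,3,4,5]=12  [2,3,4,5]=12
  first=0(r) contributes 30
  first=1(p) contributes 60
  first=2(s) contributes 60
  first=4(u) contributes 30
|[w]| = 180

180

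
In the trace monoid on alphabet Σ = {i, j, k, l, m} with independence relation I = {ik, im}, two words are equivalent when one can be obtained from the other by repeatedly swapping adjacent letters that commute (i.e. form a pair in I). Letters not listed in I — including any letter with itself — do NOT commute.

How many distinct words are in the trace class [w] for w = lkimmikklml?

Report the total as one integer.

piece 0:l — minimal
piece 1:k rests on {0:l}
piece 2:i rests on {0:l}
piece 3:m rests on {1:k}
piece 4:m rests on {3:m}
piece 5:i rests on {2:i}
piece 6:k rests on {4:m}
piece 7:k rests on {6:k}
piece 8:l rests on {5:i, 7:k}
piece 9:m rests on {8:l}
piece 10:l rests on {9:m}
minimal pieces: {0:l}
ways to finish when only these pieces remain (= sum over removing one remaining piece with nothing left below it):
  1 left: {10}→1
  2 left: {9,10}→1
  3 left: {8,9,10}→1
  4 left: {5,8,9,10}→1  {7,8,9,10}→1
  5 left: {2,5,8,9,10}→1  {5,7,8,9,10}→2  {6,7,8,9,10}→1
  6 left: {2,5,7,8,9,10}→3  {4,6,7,8,9,10}→1  {5,6,7,8,9,10}→3
  7 left: {2,5,6,7,8,9,10}→6  {3,4,6,7,8,9,10}→1  {4,5,6,7,8,9,10}→4
  8 left: {1,3,4,6,7,8,9,10}→1  {2,4,5,6,7,8,9,10}→10  {3,4,5,6,7,8,9,10}→5
  9 left: {1,3,4,5,6,7,8,9,10}→6  {2,3,4,5,6,7,8,9,10}→15
  placing 0:l first → 21 extensions

21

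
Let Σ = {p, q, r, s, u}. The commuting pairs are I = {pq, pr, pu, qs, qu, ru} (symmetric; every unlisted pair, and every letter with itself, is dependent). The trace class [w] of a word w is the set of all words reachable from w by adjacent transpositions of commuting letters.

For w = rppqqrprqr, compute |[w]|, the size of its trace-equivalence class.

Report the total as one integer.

120

0(r) covers ∅
1(p) covers ∅
2(p) covers 1:p
3(q) covers 0:r
4(q) covers 3:q
5(r) covers 4:q
6(p) covers 2:p
7(r) covers 5:r
8(q) covers 7:r
9(r) covers 8:q
floor of heap: 0:r, 1:p
completions by unplaced set U, small U first (add the entries for U minus each lowest piece of U):
  |U|=1: {6}:1  {9}:1
  |U|=2: {2,6}:1  {6,9}:2  {8,9}:1
  |U|=3: {1,2,6}:1  {2,6,9}:3  {6,8,9}:3  {7,8,9}:1
  |U|=4: {1,2,6,9}:4  {2,6,8,9}:6  {5,7,8,9}:1  {6,7,8,9}:4
  |U|=5: {1,2,6,8,9}:10  {2,6,7,8,9}:10  {4,5,7,8,9}:1  {5,6,7,8,9}:5
  |U|=6: {1,2,6,7,8,9}:20  {2,5,6,7,8,9}:15  {3,4,5,7,8,9}:1  {4,5,6,7,8,9}:6
  |U|=7: {0,3,4,5,7,8,9}:1  {1,2,5,6,7,8,9}:35  {2,4,5,6,7,8,9}:21  {3,4,5,6,7,8,9}:7
  |U|=8: {0,3,4,5,6,7,8,9}:8  {1,2,4,5,6,7,8,9}:56  {2,3,4,5,6,7,8,9}:28
  start at 0(r): 84
  start at 1(p): 36
sum over floor = 120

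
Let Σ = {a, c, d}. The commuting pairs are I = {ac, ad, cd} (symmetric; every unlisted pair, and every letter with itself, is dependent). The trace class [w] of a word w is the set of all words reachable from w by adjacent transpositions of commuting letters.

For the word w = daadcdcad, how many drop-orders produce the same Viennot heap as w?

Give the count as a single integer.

1260

0(d) covers ∅
1(a) covers ∅
2(a) covers 1:a
3(d) covers 0:d
4(c) covers ∅
5(d) covers 3:d
6(c) covers 4:c
7(a) covers 2:a
8(d) covers 5:d
floor of heap: 0:d, 1:a, 4:c
completions by unplaced set U, small U first (add the entries for U minus each lowest piece of U):
  |U|=1: {6}:1  {7}:1  {8}:1
  |U|=2: {2,7}:1  {4,6}:1  {5,8}:1  {6,7}:2  {6,8}:2  {7,8}:2
  |U|=3: {1,2,7}:1  {2,6,7}:3  {2,7,8}:3  {3,5,8}:1  {4,6,7}:3  {4,6,8}:3  {5,6,8}:3  {5,7,8}:3  {6,7,8}:6
  |U|=4: {0,3,5,8}:1  {1,2,6,7}:4  {1,2,7,8}:4  {2,4,6,7}:6  {2,5,7,8}:6  {2,6,7,8}:12  {3,5,6,8}:4  {3,5,7,8}:4  {4,5,6,8}:6  {4,6,7,8}:12  {5,6,7,8}:12
  |U|=5: {0,3,5,6,8}:5  {0,3,5,7,8}:5  {1,2,4,6,7}:10  {1,2,5,7,8}:10  {1,2,6,7,8}:20  {2,3,5,7,8}:10  {2,4,6,7,8}:30  {2,5,6,7,8}:30  {3,4,5,6,8}:10  {3,5,6,7,8}:20  {4,5,6,7,8}:30
  |U|=6: {0,2,3,5,7,8}:15  {0,3,4,5,6,8}:15  {0,3,5,6,7,8}:30  {1,2,3,5,7,8}:20  {1,2,4,6,7,8}:60  {1,2,5,6,7,8}:60  {2,3,5,6,7,8}:60  {2,4,5,6,7,8}:90  {3,4,5,6,7,8}:60
  |U|=7: {0,1,2,3,5,7,8}:35  {0,2,3,5,6,7,8}:105  {0,3,4,5,6,7,8}:105  {1,2,3,5,6,7,8}:140  {1,2,4,5,6,7,8}:210  {2,3,4,5,6,7,8}:210
  start at 0(d): 560
  start at 1(a): 420
  start at 4(c): 280
sum over floor = 1260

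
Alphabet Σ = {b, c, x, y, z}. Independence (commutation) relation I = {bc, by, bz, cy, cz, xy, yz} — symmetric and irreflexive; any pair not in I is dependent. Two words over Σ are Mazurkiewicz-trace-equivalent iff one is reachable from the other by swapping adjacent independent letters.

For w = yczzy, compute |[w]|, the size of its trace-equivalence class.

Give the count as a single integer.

piece 0:y — minimal
piece 1:c — minimal
piece 2:z — minimal
piece 3:z rests on {2:z}
piece 4:y rests on {0:y}
minimal pieces: {0:y, 1:c, 2:z}
ways to finish when only these pieces remain (= sum over removing one remaining piece with nothing left below it):
  1 left: {1}→1  {3}→1  {4}→1
  2 left: {0,4}→1  {1,3}→2  {1,4}→2  {2,3}→1  {3,4}→2
  3 left: {0,1,4}→3  {0,3,4}→3  {1,2,3}→3  {1,3,4}→6  {2,3,4}→3
  placing 0:y first → 12 extensions
  placing 1:c first → 6 extensions
  placing 2:z first → 12 extensions
total linear extensions = 30

30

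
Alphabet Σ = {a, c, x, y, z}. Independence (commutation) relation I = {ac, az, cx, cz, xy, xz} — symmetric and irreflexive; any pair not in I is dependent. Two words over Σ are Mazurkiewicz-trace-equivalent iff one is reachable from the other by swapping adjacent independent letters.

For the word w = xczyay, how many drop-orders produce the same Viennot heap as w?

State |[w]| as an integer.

0(x) covers ∅
1(c) covers ∅
2(z) covers ∅
3(y) covers 1:c, 2:z
4(a) covers 0:x, 3:y
5(y) covers 4:a
floor of heap: 0:x, 1:c, 2:z
completions by unplaced set U, small U first (add the entries for U minus each lowest piece of U):
  |U|=1: {5}:1
  |U|=2: {4,5}:1
  |U|=3: {0,4,5}:1  {3,4,5}:1
  |U|=4: {0,3,4,5}:2  {1,3,4,5}:1  {2,3,4,5}:1
  start at 0(x): 2
  start at 1(c): 3
  start at 2(z): 3
sum over floor = 8

8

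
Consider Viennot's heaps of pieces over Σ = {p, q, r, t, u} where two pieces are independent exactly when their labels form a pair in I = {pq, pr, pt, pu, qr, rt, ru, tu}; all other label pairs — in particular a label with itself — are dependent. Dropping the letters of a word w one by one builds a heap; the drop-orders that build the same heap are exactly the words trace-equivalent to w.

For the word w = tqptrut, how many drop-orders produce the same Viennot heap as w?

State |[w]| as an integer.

126

drop 0:t onto floor
drop 1:q onto {0:t}
drop 2:p onto floor
drop 3:t onto {1:q}
drop 4:r onto floor
drop 5:u onto {1:q}
drop 6:t onto {3:t}
ground layer = {0:t, 2:p, 4:r}
drop-orders for the pieces not yet dropped (sum over which currently-grounded one goes next):
  1 to go: {2} 1  {4} 1  {5} 1  {6} 1
  2 to go: {2,4} 2  {2,5} 2  {2,6} 2  {3,6} 1  {4,5} 2  {4,6} 2  {5,6} 2
  3 to go: {2,3,6} 3  {2,4,5} 6  {2,4,6} 6  {2,5,6} 6  {3,4,6} 3  {3,5,6} 3  {4,5,6} 6
  4 to go: {1,3,5,6} 3  {2,3,4,6} 12  {2,3,5,6} 12  {2,4,5,6} 24  {3,4,5,6} 12
  5 to go: {0,1,3,5,6} 3  {1,2,3,5,6} 15  {1,3,4,5,6} 15  {2,3,4,5,6} 60
  if 0:t drops first: 90 orders
  if 2:p drops first: 18 orders
  if 4:r drops first: 18 orders
heap linearizations: 126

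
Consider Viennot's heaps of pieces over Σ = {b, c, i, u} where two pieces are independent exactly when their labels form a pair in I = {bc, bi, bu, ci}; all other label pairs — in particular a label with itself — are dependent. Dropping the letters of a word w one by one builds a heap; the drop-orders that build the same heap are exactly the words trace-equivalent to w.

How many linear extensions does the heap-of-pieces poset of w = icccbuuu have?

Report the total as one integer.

drop 0:i onto floor
drop 1:c onto floor
drop 2:c onto {1:c}
drop 3:c onto {2:c}
drop 4:b onto floor
drop 5:u onto {0:i, 3:c}
drop 6:u onto {5:u}
drop 7:u onto {6:u}
ground layer = {0:i, 1:c, 4:b}
drop-orders for the pieces not yet dropped (sum over which currently-grounded one goes next):
  1 to go: {4} 1  {7} 1
  2 to go: {4,7} 2  {6,7} 1
  3 to go: {4,6,7} 3  {5,6,7} 1
  4 to go: {0,5,6,7} 1  {3,5,6,7} 1  {4,5,6,7} 4
  5 to go: {0,3,5,6,7} 2  {0,4,5,6,7} 5  {2,3,5,6,7} 1  {3,4,5,6,7} 5
  6 to go: {0,2,3,5,6,7} 3  {0,3,4,5,6,7} 12  {1,2,3,5,6,7} 1  {2,3,4,5,6,7} 6
  if 0:i drops first: 7 orders
  if 1:c drops first: 21 orders
  if 4:b drops first: 4 orders
heap linearizations: 32

32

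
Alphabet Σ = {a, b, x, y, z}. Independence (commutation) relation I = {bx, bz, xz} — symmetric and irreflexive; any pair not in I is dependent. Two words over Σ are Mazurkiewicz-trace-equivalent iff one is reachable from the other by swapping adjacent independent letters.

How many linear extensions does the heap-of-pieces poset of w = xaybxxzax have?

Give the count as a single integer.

12

drop 0:x onto floor
drop 1:a onto {0:x}
drop 2:y onto {1:a}
drop 3:b onto {2:y}
drop 4:x onto {2:y}
drop 5:x onto {4:x}
drop 6:z onto {2:y}
drop 7:a onto {3:b, 5:x, 6:z}
drop 8:x onto {7:a}
ground layer = {0:x}
drop-orders for the pieces not yet dropped (sum over which currently-grounded one goes next):
  1 to go: {8} 1
  2 to go: {7,8} 1
  3 to go: {3,7,8} 1  {5,7,8} 1  {6,7,8} 1
  4 to go: {3,5,7,8} 2  {3,6,7,8} 2  {4,5,7,8} 1  {5,6,7,8} 2
  5 to go: {3,4,5,7,8} 3  {3,5,6,7,8} 6  {4,5,6,7,8} 3
  6 to go: {3,4,5,6,7,8} 12
  7 to go: {2,3,4,5,6,7,8} 12
  if 0:x drops first: 12 orders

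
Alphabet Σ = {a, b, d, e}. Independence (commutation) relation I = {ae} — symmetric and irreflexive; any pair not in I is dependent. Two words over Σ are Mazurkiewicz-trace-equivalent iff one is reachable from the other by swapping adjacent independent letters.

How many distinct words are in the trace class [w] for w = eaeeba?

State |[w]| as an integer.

#0=e has no predecessor
#1=a has no predecessor
#2=e depends on [0:e]
#3=e depends on [2:e]
#4=b depends on [1:a, 3:e]
#5=a depends on [4:b]
sources: [0:e, 1:a]
N(rest) = Σ N(rest − s) over sources s of rest; N(one piece) = 1:
  size 1 → [5]=1
  size 2 → [4,5]=1
  size 3 → [1,4,5]=1  [3,4,5]=1
  size 4 → [1,3,4,5]=2  [2,3,4,5]=1
  first=0(e) contributes 3
  first=1(a) contributes 1
|[w]| = 4

4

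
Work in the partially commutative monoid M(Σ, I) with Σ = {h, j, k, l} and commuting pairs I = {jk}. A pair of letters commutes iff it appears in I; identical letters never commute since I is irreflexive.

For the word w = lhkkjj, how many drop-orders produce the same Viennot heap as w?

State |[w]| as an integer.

6

drop 0:l onto floor
drop 1:h onto {0:l}
drop 2:k onto {1:h}
drop 3:k onto {2:k}
drop 4:j onto {1:h}
drop 5:j onto {4:j}
ground layer = {0:l}
drop-orders for the pieces not yet dropped (sum over which currently-grounded one goes next):
  1 to go: {3} 1  {5} 1
  2 to go: {2,3} 1  {3,5} 2  {4,5} 1
  3 to go: {2,3,5} 3  {3,4,5} 3
  4 to go: {2,3,4,5} 6
  if 0:l drops first: 6 orders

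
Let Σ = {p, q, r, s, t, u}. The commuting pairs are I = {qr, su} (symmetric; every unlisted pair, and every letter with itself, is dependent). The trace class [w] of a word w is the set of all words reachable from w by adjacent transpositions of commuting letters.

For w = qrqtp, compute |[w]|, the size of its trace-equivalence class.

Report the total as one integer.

3

#0=q has no predecessor
#1=r has no predecessor
#2=q depends on [0:q]
#3=t depends on [1:r, 2:q]
#4=p depends on [3:t]
sources: [0:q, 1:r]
N(rest) = Σ N(rest − s) over sources s of rest; N(one piece) = 1:
  size 1 → [4]=1
  size 2 → [3,4]=1
  size 3 → [1,3,4]=1  [2,3,4]=1
  first=0(q) contributes 2
  first=1(r) contributes 1
|[w]| = 3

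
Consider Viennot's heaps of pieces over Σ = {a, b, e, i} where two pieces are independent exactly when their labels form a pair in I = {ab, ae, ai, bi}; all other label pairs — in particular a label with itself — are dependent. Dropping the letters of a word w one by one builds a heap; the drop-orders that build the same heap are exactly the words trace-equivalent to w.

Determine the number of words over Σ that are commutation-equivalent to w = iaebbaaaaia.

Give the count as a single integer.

1386

drop 0:i onto floor
drop 1:a onto floor
drop 2:e onto {0:i}
drop 3:b onto {2:e}
drop 4:b onto {3:b}
drop 5:a onto {1:a}
drop 6:a onto {5:a}
drop 7:a onto {6:a}
drop 8:a onto {7:a}
drop 9:i onto {2:e}
drop 10:a onto {8:a}
ground layer = {0:i, 1:a}
drop-orders for the pieces not yet dropped (sum over which currently-grounded one goes next):
  1 to go: {4} 1  {9} 1  {10} 1
  2 to go: {3,4} 1  {4,9} 2  {4,10} 2  {8,10} 1  {9,10} 2
  3 to go: {3,4,9} 3  {3,4,10} 3  {4,8,10} 3  {4,9,10} 6  {7,8,10} 1  {8,9,10} 3
  4 to go: {2,3,4,9} 3  {3,4,8,10} 6  {3,4,9,10} 12  {4,7,8,10} 4  {4,8,9,10} 12  {6,7,8,10} 1  {7,8,9,10} 4
  5 to go: {0,2,3,4,9} 3  {2,3,4,9,10} 15  {3,4,7,8,10} 10  {3,4,8,9,10} 30  {4,6,7,8,10} 5  {4,7,8,9,10} 20  {5,6,7,8,10} 1  {6,7,8,9,10} 5
  6 to go: {0,2,3,4,9,10} 18  {1,5,6,7,8,10} 1  {2,3,4,8,9,10} 45  {3,4,6,7,8,10} 15  {3,4,7,8,9,10} 60  {4,5,6,7,8,10} 6  {4,6,7,8,9,10} 30  {5,6,7,8,9,10} 6
  7 to go: {0,2,3,4,8,9,10} 63  {1,4,5,6,7,8,10} 7  {1,5,6,7,8,9,10} 7  {2,3,4,7,8,9,10} 105  {3,4,5,6,7,8,10} 21  {3,4,6,7,8,9,10} 105  {4,5,6,7,8,9,10} 42
  8 to go: {0,2,3,4,7,8,9,10} 168  {1,3,4,5,6,7,8,10} 28  {1,4,5,6,7,8,9,10} 56  {2,3,4,6,7,8,9,10} 210  {3,4,5,6,7,8,9,10} 168
  9 to go: {0,2,3,4,6,7,8,9,10} 378  {1,3,4,5,6,7,8,9,10} 252  {2,3,4,5,6,7,8,9,10} 378
  if 0:i drops first: 630 orders
  if 1:a drops first: 756 orders
heap linearizations: 1386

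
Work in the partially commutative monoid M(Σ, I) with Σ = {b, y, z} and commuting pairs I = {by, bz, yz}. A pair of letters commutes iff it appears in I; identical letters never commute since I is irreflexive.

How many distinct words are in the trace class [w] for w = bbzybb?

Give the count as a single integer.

piece 0:b — minimal
piece 1:b rests on {0:b}
piece 2:z — minimal
piece 3:y — minimal
piece 4:b rests on {1:b}
piece 5:b rests on {4:b}
minimal pieces: {0:b, 2:z, 3:y}
ways to finish when only these pieces remain (= sum over removing one remaining piece with nothing left below it):
  1 left: {2}→1  {3}→1  {5}→1
  2 left: {2,3}→2  {2,5}→2  {3,5}→2  {4,5}→1
  3 left: {1,4,5}→1  {2,3,5}→6  {2,4,5}→3  {3,4,5}→3
  4 left: {0,1,4,5}→1  {1,2,4,5}→4  {1,3,4,5}→4  {2,3,4,5}→12
  placing 0:b first → 20 extensions
  placing 2:z first → 5 extensions
  placing 3:y first → 5 extensions
total linear extensions = 30

30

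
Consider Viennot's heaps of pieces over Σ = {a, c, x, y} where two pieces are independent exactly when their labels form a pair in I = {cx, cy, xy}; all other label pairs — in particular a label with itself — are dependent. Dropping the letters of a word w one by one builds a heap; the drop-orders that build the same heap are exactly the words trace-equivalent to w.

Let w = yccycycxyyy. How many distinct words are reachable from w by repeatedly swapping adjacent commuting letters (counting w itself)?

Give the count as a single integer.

piece 0:y — minimal
piece 1:c — minimal
piece 2:c rests on {1:c}
piece 3:y rests on {0:y}
piece 4:c rests on {2:c}
piece 5:y rests on {3:y}
piece 6:c rests on {4:c}
piece 7:x — minimal
piece 8:y rests on {5:y}
piece 9:y rests on {8:y}
piece 10:y rests on {9:y}
minimal pieces: {0:y, 1:c, 7:x}
ways to finish when only these pieces remain (= sum over removing one remaining piece with nothing left below it):
  1 left: {6}→1  {7}→1  {10}→1
  2 left: {4,6}→1  {6,7}→2  {6,10}→2  {7,10}→2  {9,10}→1
  3 left: {2,4,6}→1  {4,6,7}→3  {4,6,10}→3  {6,7,10}→6  {6,9,10}→3  {7,9,10}→3  {8,9,10}→1
  4 left: {1,2,4,6}→1  {2,4,6,7}→4  {2,4,6,10}→4  {4,6,7,10}→12  {4,6,9,10}→6  {5,8,9,10}→1  {6,7,9,10}→12  {6,8,9,10}→4  {7,8,9,10}→4
  5 left: {1,2,4,6,7}→5  {1,2,4,6,10}→5  {2,4,6,7,10}→20  {2,4,6,9,10}→10  {3,5,8,9,10}→1  {4,6,7,9,10}→30  {4,6,8,9,10}→10  {5,6,8,9,10}→5  {5,7,8,9,10}→5  {6,7,8,9,10}→20
  6 left: {0,3,5,8,9,10}→1  {1,2,4,6,7,10}→30  {1,2,4,6,9,10}→15  {2,4,6,7,9,10}→60  {2,4,6,8,9,10}→20  {3,5,6,8,9,10}→6  {3,5,7,8,9,10}→6  {4,5,6,8,9,10}→15  {4,6,7,8,9,10}→60  {5,6,7,8,9,10}→30
  7 left: {0,3,5,6,8,9,10}→7  {0,3,5,7,8,9,10}→7  {1,2,4,6,7,9,10}→105  {1,2,4,6,8,9,10}→35  {2,4,5,6,8,9,10}→35  {2,4,6,7,8,9,10}→140  {3,4,5,6,8,9,10}→21  {3,5,6,7,8,9,10}→42  {4,5,6,7,8,9,10}→105
  8 left: {0,3,4,5,6,8,9,10}→28  {0,3,5,6,7,8,9,10}→56  {1,2,4,5,6,8,9,10}→70  {1,2,4,6,7,8,9,10}→280  {2,3,4,5,6,8,9,10}→56  {2,4,5,6,7,8,9,10}→280  {3,4,5,6,7,8,9,10}→168
  9 left: {0,2,3,4,5,6,8,9,10}→84  {0,3,4,5,6,7,8,9,10}→252  {1,2,3,4,5,6,8,9,10}→126  {1,2,4,5,6,7,8,9,10}→630  {2,3,4,5,6,7,8,9,10}→504
  placing 0:y first → 1260 extensions
  placing 1:c first → 840 extensions
  placing 7:x first → 210 extensions
total linear extensions = 2310

2310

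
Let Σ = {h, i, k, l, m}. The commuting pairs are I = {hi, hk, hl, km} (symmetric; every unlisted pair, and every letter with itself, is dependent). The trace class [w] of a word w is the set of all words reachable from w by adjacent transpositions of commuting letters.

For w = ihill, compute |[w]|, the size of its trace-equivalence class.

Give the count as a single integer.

0(i) covers ∅
1(h) covers ∅
2(i) covers 0:i
3(l) covers 2:i
4(l) covers 3:l
floor of heap: 0:i, 1:h
completions by unplaced set U, small U first (add the entries for U minus each lowest piece of U):
  |U|=1: {1}:1  {4}:1
  |U|=2: {1,4}:2  {3,4}:1
  |U|=3: {1,3,4}:3  {2,3,4}:1
  start at 0(i): 4
  start at 1(h): 1
sum over floor = 5

5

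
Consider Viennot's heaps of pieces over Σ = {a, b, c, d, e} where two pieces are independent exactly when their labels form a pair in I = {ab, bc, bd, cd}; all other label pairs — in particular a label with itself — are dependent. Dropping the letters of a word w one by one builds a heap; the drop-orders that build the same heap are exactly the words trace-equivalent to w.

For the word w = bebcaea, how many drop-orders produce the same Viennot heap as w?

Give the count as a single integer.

3

0(b) covers ∅
1(e) covers 0:b
2(b) covers 1:e
3(c) covers 1:e
4(a) covers 3:c
5(e) covers 2:b, 4:a
6(a) covers 5:e
floor of heap: 0:b
completions by unplaced set U, small U first (add the entries for U minus each lowest piece of U):
  |U|=1: {6}:1
  |U|=2: {5,6}:1
  |U|=3: {2,5,6}:1  {4,5,6}:1
  |U|=4: {2,4,5,6}:2  {3,4,5,6}:1
  |U|=5: {2,3,4,5,6}:3
  start at 0(b): 3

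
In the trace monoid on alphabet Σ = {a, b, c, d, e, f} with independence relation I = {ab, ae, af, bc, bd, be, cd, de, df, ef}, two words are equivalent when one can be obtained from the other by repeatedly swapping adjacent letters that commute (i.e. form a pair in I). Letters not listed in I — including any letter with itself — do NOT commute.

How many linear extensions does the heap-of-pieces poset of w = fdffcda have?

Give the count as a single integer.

15

piece 0:f — minimal
piece 1:d — minimal
piece 2:f rests on {0:f}
piece 3:f rests on {2:f}
piece 4:c rests on {3:f}
piece 5:d rests on {1:d}
piece 6:a rests on {4:c, 5:d}
minimal pieces: {0:f, 1:d}
ways to finish when only these pieces remain (= sum over removing one remaining piece with nothing left below it):
  1 left: {6}→1
  2 left: {4,6}→1  {5,6}→1
  3 left: {1,5,6}→1  {3,4,6}→1  {4,5,6}→2
  4 left: {1,4,5,6}→3  {2,3,4,6}→1  {3,4,5,6}→3
  5 left: {0,2,3,4,6}→1  {1,3,4,5,6}→6  {2,3,4,5,6}→4
  placing 0:f first → 10 extensions
  placing 1:d first → 5 extensions
total linear extensions = 15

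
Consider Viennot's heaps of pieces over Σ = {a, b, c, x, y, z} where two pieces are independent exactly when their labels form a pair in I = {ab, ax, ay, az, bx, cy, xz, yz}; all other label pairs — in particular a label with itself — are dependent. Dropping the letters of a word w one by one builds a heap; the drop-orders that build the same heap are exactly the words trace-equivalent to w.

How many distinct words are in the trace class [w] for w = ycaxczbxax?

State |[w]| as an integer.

150

#0=y has no predecessor
#1=c has no predecessor
#2=a depends on [1:c]
#3=x depends on [0:y, 1:c]
#4=c depends on [2:a, 3:x]
#5=z depends on [4:c]
#6=b depends on [5:z]
#7=x depends on [4:c]
#8=a depends on [4:c]
#9=x depends on [7:x]
sources: [0:y, 1:c]
N(rest) = Σ N(rest − s) over sources s of rest; N(one piece) = 1:
  size 1 → [6]=1  [8]=1  [9]=1
  size 2 → [5,6]=1  [6,8]=2  [6,9]=2  [7,9]=1  [8,9]=2
  size 3 → [5,6,8]=3  [5,6,9]=3  [6,7,9]=3  [6,8,9]=6  [7,8,9]=3
  size 4 → [5,6,7,9]=6  [5,6,8,9]=12  [6,7,8,9]=12
  size 5 → [5,6,7,8,9]=30
  size 6 → [4,5,6,7,8,9]=30
  size 7 → [2,4,5,6,7,8,9]=30  [3,4,5,6,7,8,9]=30
  size 8 → [0,3,4,5,6,7,8,9]=30  [2,3,4,5,6,7,8,9]=60
  first=0(y) contributes 60
  first=1(c) contributes 90
|[w]| = 150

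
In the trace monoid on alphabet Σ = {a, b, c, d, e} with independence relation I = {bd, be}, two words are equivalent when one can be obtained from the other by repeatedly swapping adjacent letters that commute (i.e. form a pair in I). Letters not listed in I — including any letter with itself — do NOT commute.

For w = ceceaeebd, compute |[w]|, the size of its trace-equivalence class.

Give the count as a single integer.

#0=c has no predecessor
#1=e depends on [0:c]
#2=c depends on [1:e]
#3=e depends on [2:c]
#4=a depends on [3:e]
#5=e depends on [4:a]
#6=e depends on [5:e]
#7=b depends on [4:a]
#8=d depends on [6:e]
sources: [0:c]
N(rest) = Σ N(rest − s) over sources s of rest; N(one piece) = 1:
  size 1 → [7]=1  [8]=1
  size 2 → [6,8]=1  [7,8]=2
  size 3 → [5,6,8]=1  [6,7,8]=3
  size 4 → [5,6,7,8]=4
  size 5 → [4,5,6,7,8]=4
  size 6 → [3,4,5,6,7,8]=4
  size 7 → [2,3,4,5,6,7,8]=4
  first=0(c) contributes 4

4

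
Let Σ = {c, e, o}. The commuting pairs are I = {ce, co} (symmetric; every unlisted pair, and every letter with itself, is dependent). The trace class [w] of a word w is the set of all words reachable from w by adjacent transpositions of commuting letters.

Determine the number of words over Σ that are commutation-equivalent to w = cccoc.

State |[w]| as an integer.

#0=c has no predecessor
#1=c depends on [0:c]
#2=c depends on [1:c]
#3=o has no predecessor
#4=c depends on [2:c]
sources: [0:c, 3:o]
N(rest) = Σ N(rest − s) over sources s of rest; N(one piece) = 1:
  size 1 → [3]=1  [4]=1
  size 2 → [2,4]=1  [3,4]=2
  size 3 → [1,2,4]=1  [2,3,4]=3
  first=0(c) contributes 4
  first=3(o) contributes 1
|[w]| = 5

5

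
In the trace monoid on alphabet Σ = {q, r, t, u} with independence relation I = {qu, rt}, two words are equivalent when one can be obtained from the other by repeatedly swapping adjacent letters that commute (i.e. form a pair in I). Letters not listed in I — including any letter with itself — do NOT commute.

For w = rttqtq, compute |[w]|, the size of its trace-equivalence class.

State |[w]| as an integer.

3

drop 0:r onto floor
drop 1:t onto floor
drop 2:t onto {1:t}
drop 3:q onto {0:r, 2:t}
drop 4:t onto {3:q}
drop 5:q onto {4:t}
ground layer = {0:r, 1:t}
drop-orders for the pieces not yet dropped (sum over which currently-grounded one goes next):
  1 to go: {5} 1
  2 to go: {4,5} 1
  3 to go: {3,4,5} 1
  4 to go: {0,3,4,5} 1  {2,3,4,5} 1
  if 0:r drops first: 1 orders
  if 1:t drops first: 2 orders
heap linearizations: 3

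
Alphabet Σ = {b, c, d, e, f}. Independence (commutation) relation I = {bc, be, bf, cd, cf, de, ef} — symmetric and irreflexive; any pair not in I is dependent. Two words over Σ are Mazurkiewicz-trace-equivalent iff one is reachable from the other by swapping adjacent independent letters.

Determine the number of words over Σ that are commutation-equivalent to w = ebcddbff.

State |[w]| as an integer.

84

piece 0:e — minimal
piece 1:b — minimal
piece 2:c rests on {0:e}
piece 3:d rests on {1:b}
piece 4:d rests on {3:d}
piece 5:b rests on {4:d}
piece 6:f rests on {4:d}
piece 7:f rests on {6:f}
minimal pieces: {0:e, 1:b}
ways to finish when only these pieces remain (= sum over removing one remaining piece with nothing left below it):
  1 left: {2}→1  {5}→1  {7}→1
  2 left: {0,2}→1  {2,5}→2  {2,7}→2  {5,7}→2  {6,7}→1
  3 left: {0,2,5}→3  {0,2,7}→3  {2,5,7}→6  {2,6,7}→3  {5,6,7}→3
  4 left: {0,2,5,7}→12  {0,2,6,7}→6  {2,5,6,7}→12  {4,5,6,7}→3
  5 left: {0,2,5,6,7}→30  {2,4,5,6,7}→15  {3,4,5,6,7}→3
  6 left: {0,2,4,5,6,7}→45  {1,3,4,5,6,7}→3  {2,3,4,5,6,7}→18
  placing 0:e first → 21 extensions
  placing 1:b first → 63 extensions
total linear extensions = 84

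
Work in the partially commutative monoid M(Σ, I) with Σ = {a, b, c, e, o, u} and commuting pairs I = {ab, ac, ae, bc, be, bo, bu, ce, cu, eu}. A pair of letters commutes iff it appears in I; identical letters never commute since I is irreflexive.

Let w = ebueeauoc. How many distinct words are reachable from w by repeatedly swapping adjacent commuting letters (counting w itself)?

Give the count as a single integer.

180

drop 0:e onto floor
drop 1:b onto floor
drop 2:u onto floor
drop 3:e onto {0:e}
drop 4:e onto {3:e}
drop 5:a onto {2:u}
drop 6:u onto {5:a}
drop 7:o onto {4:e, 6:u}
drop 8:c onto {7:o}
ground layer = {0:e, 1:b, 2:u}
drop-orders for the pieces not yet dropped (sum over which currently-grounded one goes next):
  1 to go: {1} 1  {8} 1
  2 to go: {1,8} 2  {7,8} 1
  3 to go: {1,7,8} 3  {4,7,8} 1  {6,7,8} 1
  4 to go: {1,4,7,8} 4  {1,6,7,8} 4  {3,4,7,8} 1  {4,6,7,8} 2  {5,6,7,8} 1
  5 to go: {0,3,4,7,8} 1  {1,3,4,7,8} 5  {1,4,6,7,8} 10  {1,5,6,7,8} 5  {2,5,6,7,8} 1  {3,4,6,7,8} 3  {4,5,6,7,8} 3
  6 to go: {0,1,3,4,7,8} 6  {0,3,4,6,7,8} 4  {1,2,5,6,7,8} 6  {1,3,4,6,7,8} 18  {1,4,5,6,7,8} 18  {2,4,5,6,7,8} 4  {3,4,5,6,7,8} 6
  7 to go: {0,1,3,4,6,7,8} 28  {0,3,4,5,6,7,8} 10  {1,2,4,5,6,7,8} 28  {1,3,4,5,6,7,8} 42  {2,3,4,5,6,7,8} 10
  if 0:e drops first: 80 orders
  if 1:b drops first: 20 orders
  if 2:u drops first: 80 orders
heap linearizations: 180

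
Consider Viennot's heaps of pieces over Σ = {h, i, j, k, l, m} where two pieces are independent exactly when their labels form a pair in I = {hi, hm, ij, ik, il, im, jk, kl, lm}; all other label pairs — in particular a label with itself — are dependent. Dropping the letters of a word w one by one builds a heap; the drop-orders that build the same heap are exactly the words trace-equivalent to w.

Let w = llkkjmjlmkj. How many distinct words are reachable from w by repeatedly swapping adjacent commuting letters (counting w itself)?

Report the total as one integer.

50

0(l) covers ∅
1(l) covers 0:l
2(k) covers ∅
3(k) covers 2:k
4(j) covers 1:l
5(m) covers 3:k, 4:j
6(j) covers 5:m
7(l) covers 6:j
8(m) covers 6:j
9(k) covers 8:m
10(j) covers 7:l, 8:m
floor of heap: 0:l, 2:k
completions by unplaced set U, small U first (add the entries for U minus each lowest piece of U):
  |U|=1: {9}:1  {10}:1
  |U|=2: {7,10}:1  {9,10}:2
  |U|=3: {7,9,10}:3  {8,9,10}:2
  |U|=4: {7,8,9,10}:5
  |U|=5: {6,7,8,9,10}:5
  |U|=6: {5,6,7,8,9,10}:5
  |U|=7: {3,5,6,7,8,9,10}:5  {4,5,6,7,8,9,10}:5
  |U|=8: {1,4,5,6,7,8,9,10}:5  {2,3,5,6,7,8,9,10}:5  {3,4,5,6,7,8,9,10}:10
  |U|=9: {0,1,4,5,6,7,8,9,10}:5  {1,3,4,5,6,7,8,9,10}:15  {2,3,4,5,6,7,8,9,10}:15
  start at 0(l): 30
  start at 2(k): 20
sum over floor = 50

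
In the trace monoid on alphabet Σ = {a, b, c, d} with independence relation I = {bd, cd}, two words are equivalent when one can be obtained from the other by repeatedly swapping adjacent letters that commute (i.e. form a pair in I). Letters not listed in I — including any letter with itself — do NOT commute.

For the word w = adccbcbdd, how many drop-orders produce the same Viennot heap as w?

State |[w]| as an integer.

56

piece 0:a — minimal
piece 1:d rests on {0:a}
piece 2:c rests on {0:a}
piece 3:c rests on {2:c}
piece 4:b rests on {3:c}
piece 5:c rests on {4:b}
piece 6:b rests on {5:c}
piece 7:d rests on {1:d}
piece 8:d rests on {7:d}
minimal pieces: {0:a}
ways to finish when only these pieces remain (= sum over removing one remaining piece with nothing left below it):
  1 left: {6}→1  {8}→1
  2 left: {5,6}→1  {6,8}→2  {7,8}→1
  3 left: {1,7,8}→1  {4,5,6}→1  {5,6,8}→3  {6,7,8}→3
  4 left: {1,6,7,8}→4  {3,4,5,6}→1  {4,5,6,8}→4  {5,6,7,8}→6
  5 left: {1,5,6,7,8}→10  {2,3,4,5,6}→1  {3,4,5,6,8}→5  {4,5,6,7,8}→10
  6 left: {1,4,5,6,7,8}→20  {2,3,4,5,6,8}→6  {3,4,5,6,7,8}→15
  7 left: {1,3,4,5,6,7,8}→35  {2,3,4,5,6,7,8}→21
  placing 0:a first → 56 extensions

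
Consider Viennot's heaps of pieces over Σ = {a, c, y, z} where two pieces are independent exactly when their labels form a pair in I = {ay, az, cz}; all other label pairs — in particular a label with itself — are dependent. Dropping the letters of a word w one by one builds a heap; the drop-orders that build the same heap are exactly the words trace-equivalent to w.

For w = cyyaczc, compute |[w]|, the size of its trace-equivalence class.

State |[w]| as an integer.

drop 0:c onto floor
drop 1:y onto {0:c}
drop 2:y onto {1:y}
drop 3:a onto {0:c}
drop 4:c onto {2:y, 3:a}
drop 5:z onto {2:y}
drop 6:c onto {4:c}
ground layer = {0:c}
drop-orders for the pieces not yet dropped (sum over which currently-grounded one goes next):
  1 to go: {5} 1  {6} 1
  2 to go: {4,6} 1  {5,6} 2
  3 to go: {3,4,6} 1  {4,5,6} 3
  4 to go: {2,4,5,6} 3  {3,4,5,6} 4
  5 to go: {1,2,4,5,6} 3  {2,3,4,5,6} 7
  if 0:c drops first: 10 orders

10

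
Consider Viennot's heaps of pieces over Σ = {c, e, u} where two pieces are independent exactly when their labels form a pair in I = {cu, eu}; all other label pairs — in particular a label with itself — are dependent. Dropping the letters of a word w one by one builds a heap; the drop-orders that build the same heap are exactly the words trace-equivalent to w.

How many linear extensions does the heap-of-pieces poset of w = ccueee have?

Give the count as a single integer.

6

#0=c has no predecessor
#1=c depends on [0:c]
#2=u has no predecessor
#3=e depends on [1:c]
#4=e depends on [3:e]
#5=e depends on [4:e]
sources: [0:c, 2:u]
N(rest) = Σ N(rest − s) over sources s of rest; N(one piece) = 1:
  size 1 → [2]=1  [5]=1
  size 2 → [2,5]=2  [4,5]=1
  size 3 → [2,4,5]=3  [3,4,5]=1
  size 4 → [1,3,4,5]=1  [2,3,4,5]=4
  first=0(c) contributes 5
  first=2(u) contributes 1
|[w]| = 6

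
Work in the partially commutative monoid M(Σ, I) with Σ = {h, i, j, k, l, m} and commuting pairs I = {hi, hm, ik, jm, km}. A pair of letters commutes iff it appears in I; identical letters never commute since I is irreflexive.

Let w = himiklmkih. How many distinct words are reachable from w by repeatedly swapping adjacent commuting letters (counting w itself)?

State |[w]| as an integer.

piece 0:h — minimal
piece 1:i — minimal
piece 2:m rests on {1:i}
piece 3:i rests on {2:m}
piece 4:k rests on {0:h}
piece 5:l rests on {3:i, 4:k}
piece 6:m rests on {5:l}
piece 7:k rests on {5:l}
piece 8:i rests on {6:m}
piece 9:h rests on {7:k}
minimal pieces: {0:h, 1:i}
ways to finish when only these pieces remain (= sum over removing one remaining piece with nothing left below it):
  1 left: {8}→1  {9}→1
  2 left: {6,8}→1  {7,9}→1  {8,9}→2
  3 left: {6,8,9}→3  {7,8,9}→3
  4 left: {6,7,8,9}→6
  5 left: {5,6,7,8,9}→6
  6 left: {3,5,6,7,8,9}→6  {4,5,6,7,8,9}→6
  7 left: {0,4,5,6,7,8,9}→6  {2,3,5,6,7,8,9}→6  {3,4,5,6,7,8,9}→12
  8 left: {0,3,4,5,6,7,8,9}→18  {1,2,3,5,6,7,8,9}→6  {2,3,4,5,6,7,8,9}→18
  placing 0:h first → 24 extensions
  placing 1:i first → 36 extensions
total linear extensions = 60

60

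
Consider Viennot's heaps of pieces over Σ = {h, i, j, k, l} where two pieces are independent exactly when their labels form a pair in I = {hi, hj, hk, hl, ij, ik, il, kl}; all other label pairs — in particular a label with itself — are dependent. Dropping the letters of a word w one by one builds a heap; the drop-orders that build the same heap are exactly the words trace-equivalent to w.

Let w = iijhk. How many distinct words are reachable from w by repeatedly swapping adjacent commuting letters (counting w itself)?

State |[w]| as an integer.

drop 0:i onto floor
drop 1:i onto {0:i}
drop 2:j onto floor
drop 3:h onto floor
drop 4:k onto {2:j}
ground layer = {0:i, 2:j, 3:h}
drop-orders for the pieces not yet dropped (sum over which currently-grounded one goes next):
  1 to go: {1} 1  {3} 1  {4} 1
  2 to go: {0,1} 1  {1,3} 2  {1,4} 2  {2,4} 1  {3,4} 2
  3 to go: {0,1,3} 3  {0,1,4} 3  {1,2,4} 3  {1,3,4} 6  {2,3,4} 3
  if 0:i drops first: 12 orders
  if 2:j drops first: 12 orders
  if 3:h drops first: 6 orders
heap linearizations: 30

30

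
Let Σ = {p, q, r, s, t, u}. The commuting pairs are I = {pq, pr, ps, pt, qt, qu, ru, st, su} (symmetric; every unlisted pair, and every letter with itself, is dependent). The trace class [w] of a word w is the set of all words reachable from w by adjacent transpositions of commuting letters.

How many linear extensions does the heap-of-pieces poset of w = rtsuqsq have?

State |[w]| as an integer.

15

#0=r has no predecessor
#1=t depends on [0:r]
#2=s depends on [0:r]
#3=u depends on [1:t]
#4=q depends on [2:s]
#5=s depends on [4:q]
#6=q depends on [5:s]
sources: [0:r]
N(rest) = Σ N(rest − s) over sources s of rest; N(one piece) = 1:
  size 1 → [3]=1  [6]=1
  size 2 → [1,3]=1  [3,6]=2  [5,6]=1
  size 3 → [1,3,6]=3  [3,5,6]=3  [4,5,6]=1
  size 4 → [1,3,5,6]=6  [2,4,5,6]=1  [3,4,5,6]=4
  size 5 → [1,3,4,5,6]=10  [2,3,4,5,6]=5
  first=0(r) contributes 15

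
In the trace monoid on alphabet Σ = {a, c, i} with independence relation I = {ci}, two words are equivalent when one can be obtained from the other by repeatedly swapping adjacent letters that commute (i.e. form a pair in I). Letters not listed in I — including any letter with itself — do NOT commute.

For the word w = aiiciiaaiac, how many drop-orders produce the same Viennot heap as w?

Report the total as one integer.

#0=a has no predecessor
#1=i depends on [0:a]
#2=i depends on [1:i]
#3=c depends on [0:a]
#4=i depends on [2:i]
#5=i depends on [4:i]
#6=a depends on [3:c, 5:i]
#7=a depends on [6:a]
#8=i depends on [7:a]
#9=a depends on [8:i]
#10=c depends on [9:a]
sources: [0:a]
N(rest) = Σ N(rest − s) over sources s of rest; N(one piece) = 1:
  size 1 → [10]=1
  size 2 → [9,10]=1
  size 3 → [8,9,10]=1
  size 4 → [7,8,9,10]=1
  size 5 → [6,7,8,9,10]=1
  size 6 → [3,6,7,8,9,10]=1  [5,6,7,8,9,10]=1
  size 7 → [3,5,6,7,8,9,10]=2  [4,5,6,7,8,9,10]=1
  size 8 → [2,4,5,6,7,8,9,10]=1  [3,4,5,6,7,8,9,10]=3
  size 9 → [1,2,4,5,6,7,8,9,10]=1  [2,3,4,5,6,7,8,9,10]=4
  first=0(a) contributes 5

5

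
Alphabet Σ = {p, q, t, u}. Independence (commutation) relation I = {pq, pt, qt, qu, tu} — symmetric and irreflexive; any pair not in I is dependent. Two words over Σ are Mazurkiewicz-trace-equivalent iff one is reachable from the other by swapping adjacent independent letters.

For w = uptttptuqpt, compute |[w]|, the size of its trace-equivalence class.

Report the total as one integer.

0(u) covers ∅
1(p) covers 0:u
2(t) covers ∅
3(t) covers 2:t
4(t) covers 3:t
5(p) covers 1:p
6(t) covers 4:t
7(u) covers 5:p
8(q) covers ∅
9(p) covers 7:u
10(t) covers 6:t
floor of heap: 0:u, 2:t, 8:q
completions by unplaced set U, small U first (add the entries for U minus each lowest piece of U):
  |U|=1: {8}:1  {9}:1  {10}:1
  |U|=2: {6,10}:1  {7,9}:1  {8,9}:2  {8,10}:2  {9,10}:2
  |U|=3: {4,6,10}:1  {5,7,9}:1  {6,8,10}:3  {6,9,10}:3  {7,8,9}:3  {7,9,10}:3  {8,9,10}:6
  |U|=4: {1,5,7,9}:1  {3,4,6,10}:1  {4,6,8,10}:4  {4,6,9,10}:4  {5,7,8,9}:4  {5,7,9,10}:4  {6,7,9,10}:6  {6,8,9,10}:12  {7,8,9,10}:12
  |U|=5: {0,1,5,7,9}:1  {1,5,7,8,9}:5  {1,5,7,9,10}:5  {2,3,4,6,10}:1  {3,4,6,8,10}:5  {3,4,6,9,10}:5  {4,6,7,9,10}:10  {4,6,8,9,10}:20  {5,6,7,9,10}:10  {5,7,8,9,10}:20  {6,7,8,9,10}:30
  |U|=6: {0,1,5,7,8,9}:6  {0,1,5,7,9,10}:6  {1,5,6,7,9,10}:15  {1,5,7,8,9,10}:30  {2,3,4,6,8,10}:6  {2,3,4,6,9,10}:6  {3,4,6,7,9,10}:15  {3,4,6,8,9,10}:30  {4,5,6,7,9,10}:20  {4,6,7,8,9,10}:60  {5,6,7,8,9,10}:60
  |U|=7: {0,1,5,6,7,9,10}:21  {0,1,5,7,8,9,10}:42  {1,4,5,6,7,9,10}:35  {1,5,6,7,8,9,10}:105  {2,3,4,6,7,9,10}:21  {2,3,4,6,8,9,10}:42  {3,4,5,6,7,9,10}:35  {3,4,6,7,8,9,10}:105  {4,5,6,7,8,9,10}:140
  |U|=8: {0,1,4,5,6,7,9,10}:56  {0,1,5,6,7,8,9,10}:168  {1,3,4,5,6,7,9,10}:70  {1,4,5,6,7,8,9,10}:280  {2,3,4,5,6,7,9,10}:56  {2,3,4,6,7,8,9,10}:168  {3,4,5,6,7,8,9,10}:280
  |U|=9: {0,1,3,4,5,6,7,9,10}:126  {0,1,4,5,6,7,8,9,10}:504  {1,2,3,4,5,6,7,9,10}:126  {1,3,4,5,6,7,8,9,10}:630  {2,3,4,5,6,7,8,9,10}:504
  start at 0(u): 1260
  start at 2(t): 1260
  start at 8(q): 252
sum over floor = 2772

2772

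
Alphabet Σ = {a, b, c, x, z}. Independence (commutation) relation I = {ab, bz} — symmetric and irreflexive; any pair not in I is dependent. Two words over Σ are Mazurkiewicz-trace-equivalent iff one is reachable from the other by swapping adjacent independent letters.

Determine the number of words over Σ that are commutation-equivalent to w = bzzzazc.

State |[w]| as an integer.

6

0(b) covers ∅
1(z) covers ∅
2(z) covers 1:z
3(z) covers 2:z
4(a) covers 3:z
5(z) covers 4:a
6(c) covers 0:b, 5:z
floor of heap: 0:b, 1:z
completions by unplaced set U, small U first (add the entries for U minus each lowest piece of U):
  |U|=1: {6}:1
  |U|=2: {0,6}:1  {5,6}:1
  |U|=3: {0,5,6}:2  {4,5,6}:1
  |U|=4: {0,4,5,6}:3  {3,4,5,6}:1
  |U|=5: {0,3,4,5,6}:4  {2,3,4,5,6}:1
  start at 0(b): 1
  start at 1(z): 5
sum over floor = 6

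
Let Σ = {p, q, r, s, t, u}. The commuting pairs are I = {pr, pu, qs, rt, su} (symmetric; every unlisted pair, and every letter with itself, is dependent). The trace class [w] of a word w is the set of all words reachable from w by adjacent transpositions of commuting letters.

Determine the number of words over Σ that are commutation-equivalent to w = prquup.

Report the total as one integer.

piece 0:p — minimal
piece 1:r — minimal
piece 2:q rests on {0:p, 1:r}
piece 3:u rests on {2:q}
piece 4:u rests on {3:u}
piece 5:p rests on {2:q}
minimal pieces: {0:p, 1:r}
ways to finish when only these pieces remain (= sum over removing one remaining piece with nothing left below it):
  1 left: {4}→1  {5}→1
  2 left: {3,4}→1  {4,5}→2
  3 left: {3,4,5}→3
  4 left: {2,3,4,5}→3
  placing 0:p first → 3 extensions
  placing 1:r first → 3 extensions
total linear extensions = 6

6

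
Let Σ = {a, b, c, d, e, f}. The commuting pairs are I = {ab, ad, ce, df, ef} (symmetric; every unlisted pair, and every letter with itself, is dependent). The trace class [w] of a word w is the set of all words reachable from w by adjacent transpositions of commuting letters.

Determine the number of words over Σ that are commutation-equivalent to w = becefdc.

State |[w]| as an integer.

9

piece 0:b — minimal
piece 1:e rests on {0:b}
piece 2:c rests on {0:b}
piece 3:e rests on {1:e}
piece 4:f rests on {2:c}
piece 5:d rests on {2:c, 3:e}
piece 6:c rests on {4:f, 5:d}
minimal pieces: {0:b}
ways to finish when only these pieces remain (= sum over removing one remaining piece with nothing left below it):
  1 left: {6}→1
  2 left: {4,6}→1  {5,6}→1
  3 left: {3,5,6}→1  {4,5,6}→2
  4 left: {1,3,5,6}→1  {2,4,5,6}→2  {3,4,5,6}→3
  5 left: {1,3,4,5,6}→4  {2,3,4,5,6}→5
  placing 0:b first → 9 extensions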